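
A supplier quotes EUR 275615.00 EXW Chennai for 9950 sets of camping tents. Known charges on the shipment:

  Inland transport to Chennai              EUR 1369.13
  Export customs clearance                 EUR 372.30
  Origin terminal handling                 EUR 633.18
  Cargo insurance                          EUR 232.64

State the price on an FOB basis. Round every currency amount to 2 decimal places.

FOB price: EUR 277989.61

Not relevant to the conversion: insurance — on the buyer under both terms; not part of either seller's price.
From EXW to FOB, the seller additionally bears: inland to port, export clearance, origin terminal.
FOB price = 275615.00 + 1369.13 + 372.30 + 633.18 = 277989.61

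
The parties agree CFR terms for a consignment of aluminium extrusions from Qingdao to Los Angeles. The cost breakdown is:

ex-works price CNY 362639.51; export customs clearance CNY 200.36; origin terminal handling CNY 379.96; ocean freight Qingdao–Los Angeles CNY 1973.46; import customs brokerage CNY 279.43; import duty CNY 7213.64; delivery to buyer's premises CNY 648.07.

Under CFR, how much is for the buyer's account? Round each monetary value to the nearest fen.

Buyer's account: CNY 8141.14

CFR: the seller pays costs through ocean freight to the destination port, but not insurance.
Seller's account: goods 362639.51 + export clearance 200.36 + origin terminal 379.96 + freight 1973.46 = 365193.29
Buyer's account: brokerage 279.43 + duty 7213.64 + delivery 648.07 = 8141.14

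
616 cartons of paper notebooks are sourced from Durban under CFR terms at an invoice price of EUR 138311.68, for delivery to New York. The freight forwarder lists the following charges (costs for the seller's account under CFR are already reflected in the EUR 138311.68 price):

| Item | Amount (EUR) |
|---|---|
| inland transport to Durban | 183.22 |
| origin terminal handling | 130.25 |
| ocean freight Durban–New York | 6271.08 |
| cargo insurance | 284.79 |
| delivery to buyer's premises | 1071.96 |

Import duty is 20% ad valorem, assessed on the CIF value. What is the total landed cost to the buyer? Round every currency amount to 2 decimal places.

CFR: the seller pays costs through ocean freight to the destination port, but not insurance.
Already in the invoice (seller's account under CFR): inland to port, origin terminal, freight — exclude.
CIF value = CFR price + insurance = 138311.68 + 284.79 = 138596.47
Import duty = 138596.47 × 20% = 27719.29
Buyer bears: insurance 284.79 + delivery 1071.96 + duty 27719.29 = 29076.04
Landed cost = invoice 138311.68 + 29076.04 = 167387.72

Total landed cost: EUR 167387.72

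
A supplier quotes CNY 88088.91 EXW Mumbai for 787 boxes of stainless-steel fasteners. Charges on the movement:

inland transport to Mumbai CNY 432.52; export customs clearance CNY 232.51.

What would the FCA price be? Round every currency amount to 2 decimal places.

FCA price: CNY 88753.94

From EXW to FCA, the seller additionally bears: inland to port, export clearance.
FCA price = 88088.91 + 432.52 + 232.51 = 88753.94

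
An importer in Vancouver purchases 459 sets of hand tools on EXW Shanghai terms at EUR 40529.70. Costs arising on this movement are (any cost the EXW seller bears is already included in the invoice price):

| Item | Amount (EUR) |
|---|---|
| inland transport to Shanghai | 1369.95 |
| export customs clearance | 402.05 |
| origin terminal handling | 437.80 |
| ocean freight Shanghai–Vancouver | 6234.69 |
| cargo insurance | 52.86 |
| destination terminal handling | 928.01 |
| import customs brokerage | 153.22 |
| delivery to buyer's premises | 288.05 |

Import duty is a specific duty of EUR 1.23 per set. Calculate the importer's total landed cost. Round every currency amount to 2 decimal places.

Total landed cost: EUR 50960.90

EXW: the seller makes goods available at their premises; the buyer bears all onward costs.
CIF value = EXW price + inland to port + export clearance + origin terminal + freight + insurance = 40529.70 + 1369.95 + 402.05 + 437.80 + 6234.69 + 52.86 = 49027.05
Import duty = 459 × 1.23 = 564.57
Buyer bears: inland to port 1369.95 + export clearance 402.05 + origin terminal 437.80 + freight 6234.69 + insurance 52.86 + destination terminal 928.01 + brokerage 153.22 + delivery 288.05 + duty 564.57 = 10431.20
Landed cost = invoice 40529.70 + 10431.20 = 50960.90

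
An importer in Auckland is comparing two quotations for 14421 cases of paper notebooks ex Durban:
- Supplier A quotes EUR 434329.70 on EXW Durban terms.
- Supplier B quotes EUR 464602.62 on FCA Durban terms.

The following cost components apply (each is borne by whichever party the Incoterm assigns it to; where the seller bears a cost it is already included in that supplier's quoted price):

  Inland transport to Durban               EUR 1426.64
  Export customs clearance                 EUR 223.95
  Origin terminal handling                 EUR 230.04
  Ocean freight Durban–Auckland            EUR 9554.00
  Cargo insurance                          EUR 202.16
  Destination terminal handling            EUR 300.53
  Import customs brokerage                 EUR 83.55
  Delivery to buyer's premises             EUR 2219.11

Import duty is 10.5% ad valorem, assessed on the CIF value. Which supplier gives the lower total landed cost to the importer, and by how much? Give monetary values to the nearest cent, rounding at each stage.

Supplier A (EXW):
CIF value = EXW price + inland to port + export clearance + origin terminal + freight + insurance = 434329.70 + 1426.64 + 223.95 + 230.04 + 9554.00 + 202.16 = 445966.49
Import duty = 445966.49 × 10.5% = 46826.48
Buyer bears (A): 1426.64 + 223.95 + 230.04 + 9554.00 + 202.16 + 300.53 + 83.55 + 2219.11 = 14239.98
Landed cost (A) = invoice 434329.70 + 14239.98 + duty 46826.48 = 495396.16
Supplier B (FCA):
CIF value = FCA price + origin terminal + freight + insurance = 464602.62 + 230.04 + 9554.00 + 202.16 = 474588.82
Import duty = 474588.82 × 10.5% = 49831.83
Buyer bears (B): 230.04 + 9554.00 + 202.16 + 300.53 + 83.55 + 2219.11 = 12589.39
Landed cost (B) = invoice 464602.62 + 12589.39 + duty 49831.83 = 527023.84
Difference = |495396.16 − 527023.84| = 31627.68

Supplier A is cheaper by EUR 31627.68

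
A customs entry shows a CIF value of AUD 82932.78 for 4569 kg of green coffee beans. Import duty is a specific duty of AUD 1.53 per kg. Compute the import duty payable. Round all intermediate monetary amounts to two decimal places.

Import duty: AUD 6990.57

Import duty = 4569 × 1.53 = 6990.57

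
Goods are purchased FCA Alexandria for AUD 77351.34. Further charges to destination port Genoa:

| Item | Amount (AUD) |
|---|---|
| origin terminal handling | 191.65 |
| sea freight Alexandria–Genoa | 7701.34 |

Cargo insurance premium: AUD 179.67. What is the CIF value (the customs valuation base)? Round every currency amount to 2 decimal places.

CIF value: AUD 85424.00

CIF = FCA price + pre-shipment costs + freight + insurance
CIF = 77351.34 + 191.65 + 7701.34 + 179.67 = 85424.00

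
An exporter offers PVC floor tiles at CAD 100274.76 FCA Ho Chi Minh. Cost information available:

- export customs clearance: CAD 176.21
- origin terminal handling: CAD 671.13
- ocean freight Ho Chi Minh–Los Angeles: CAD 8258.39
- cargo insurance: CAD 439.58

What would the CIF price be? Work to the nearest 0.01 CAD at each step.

Not relevant to the conversion: export clearance — on the seller under both FCA and CIF; already in the FCA price and stays in the CIF price.
From FCA to CIF, the seller additionally bears: origin terminal, freight, insurance.
CIF price = 100274.76 + 671.13 + 8258.39 + 439.58 = 109643.86

CIF price: CAD 109643.86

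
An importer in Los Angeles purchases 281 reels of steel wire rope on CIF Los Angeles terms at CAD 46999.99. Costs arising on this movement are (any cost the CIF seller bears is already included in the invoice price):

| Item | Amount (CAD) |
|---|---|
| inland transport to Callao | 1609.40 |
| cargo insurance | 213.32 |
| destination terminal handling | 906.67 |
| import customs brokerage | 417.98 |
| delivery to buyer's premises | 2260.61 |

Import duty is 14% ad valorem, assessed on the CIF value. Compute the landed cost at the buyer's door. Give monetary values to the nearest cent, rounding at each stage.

Total landed cost: CAD 57165.25

CIF: the seller pays costs through ocean freight and marine insurance to the destination port.
Already in the invoice (seller's account under CIF): inland to port, insurance — exclude.
The CIF price already equals the CIF value: 46999.99
Import duty = 46999.99 × 14% = 6580.00
Buyer bears: destination terminal 906.67 + brokerage 417.98 + delivery 2260.61 + duty 6580.00 = 10165.26
Landed cost = invoice 46999.99 + 10165.26 = 57165.25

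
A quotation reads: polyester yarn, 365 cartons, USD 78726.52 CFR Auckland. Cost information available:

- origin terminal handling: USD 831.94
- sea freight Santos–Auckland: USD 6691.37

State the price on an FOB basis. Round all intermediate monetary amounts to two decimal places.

Not relevant to the conversion: origin terminal — on the seller under both CFR and FOB; already in the CFR price and stays in the FOB price.
From CFR to FOB, the seller no longer bears: freight.
FOB price = 78726.52 − 6691.37 = 72035.15

FOB price: USD 72035.15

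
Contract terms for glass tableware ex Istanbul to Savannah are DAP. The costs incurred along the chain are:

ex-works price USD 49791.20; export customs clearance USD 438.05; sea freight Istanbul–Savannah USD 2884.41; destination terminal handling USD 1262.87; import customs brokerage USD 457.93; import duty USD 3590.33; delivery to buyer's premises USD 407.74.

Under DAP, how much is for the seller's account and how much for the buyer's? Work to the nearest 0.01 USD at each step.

DAP: the seller bears all costs to the named destination except import duty and clearance.
Seller's account: goods 49791.20 + export clearance 438.05 + freight 2884.41 + destination terminal 1262.87 + delivery 407.74 = 54784.27
Buyer's account: brokerage 457.93 + duty 3590.33 = 4048.26

Seller: USD 54784.27; buyer: USD 4048.26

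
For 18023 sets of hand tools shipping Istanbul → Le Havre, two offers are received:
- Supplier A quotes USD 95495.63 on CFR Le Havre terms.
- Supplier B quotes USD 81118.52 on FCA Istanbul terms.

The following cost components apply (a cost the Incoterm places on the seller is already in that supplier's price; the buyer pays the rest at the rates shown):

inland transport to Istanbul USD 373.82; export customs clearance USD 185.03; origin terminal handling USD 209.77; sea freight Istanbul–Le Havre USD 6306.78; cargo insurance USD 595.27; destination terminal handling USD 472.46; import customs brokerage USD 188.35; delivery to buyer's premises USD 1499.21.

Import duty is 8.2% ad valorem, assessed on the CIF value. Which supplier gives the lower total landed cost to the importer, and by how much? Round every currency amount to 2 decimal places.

Supplier A (CFR):
CIF value = CFR price + insurance = 95495.63 + 595.27 = 96090.90
Import duty = 96090.90 × 8.2% = 7879.45
Buyer bears (A): 595.27 + 472.46 + 188.35 + 1499.21 = 2755.29
Landed cost (A) = invoice 95495.63 + 2755.29 + duty 7879.45 = 106130.37
Supplier B (FCA):
CIF value = FCA price + origin terminal + freight + insurance = 81118.52 + 209.77 + 6306.78 + 595.27 = 88230.34
Import duty = 88230.34 × 8.2% = 7234.89
Buyer bears (B): 209.77 + 6306.78 + 595.27 + 472.46 + 188.35 + 1499.21 = 9271.84
Landed cost (B) = invoice 81118.52 + 9271.84 + duty 7234.89 = 97625.25
Difference = |106130.37 − 97625.25| = 8505.12

Supplier B is cheaper by USD 8505.12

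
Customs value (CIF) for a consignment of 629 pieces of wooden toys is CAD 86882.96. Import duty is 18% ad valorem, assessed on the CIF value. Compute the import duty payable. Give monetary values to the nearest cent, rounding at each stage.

Import duty: CAD 15638.93

Import duty = 86882.96 × 18% = 15638.93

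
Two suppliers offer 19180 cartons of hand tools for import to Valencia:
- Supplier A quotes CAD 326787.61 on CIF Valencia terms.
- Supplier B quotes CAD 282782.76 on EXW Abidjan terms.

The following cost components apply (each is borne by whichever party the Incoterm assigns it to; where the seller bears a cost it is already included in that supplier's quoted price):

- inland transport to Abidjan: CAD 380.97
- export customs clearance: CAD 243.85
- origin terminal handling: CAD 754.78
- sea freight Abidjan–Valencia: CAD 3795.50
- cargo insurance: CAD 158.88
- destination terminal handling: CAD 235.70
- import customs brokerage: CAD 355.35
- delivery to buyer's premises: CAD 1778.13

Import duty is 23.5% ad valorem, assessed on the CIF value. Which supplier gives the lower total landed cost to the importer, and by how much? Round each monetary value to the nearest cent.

Supplier A (CIF):
The CIF price already equals the CIF value: 326787.61
Import duty = 326787.61 × 23.5% = 76795.09
Buyer bears (A): 235.70 + 355.35 + 1778.13 = 2369.18
Landed cost (A) = invoice 326787.61 + 2369.18 + duty 76795.09 = 405951.88
Supplier B (EXW):
CIF value = EXW price + inland to port + export clearance + origin terminal + freight + insurance = 282782.76 + 380.97 + 243.85 + 754.78 + 3795.50 + 158.88 = 288116.74
Import duty = 288116.74 × 23.5% = 67707.43
Buyer bears (B): 380.97 + 243.85 + 754.78 + 3795.50 + 158.88 + 235.70 + 355.35 + 1778.13 = 7703.16
Landed cost (B) = invoice 282782.76 + 7703.16 + duty 67707.43 = 358193.35
Difference = |405951.88 − 358193.35| = 47758.53

Supplier B is cheaper by CAD 47758.53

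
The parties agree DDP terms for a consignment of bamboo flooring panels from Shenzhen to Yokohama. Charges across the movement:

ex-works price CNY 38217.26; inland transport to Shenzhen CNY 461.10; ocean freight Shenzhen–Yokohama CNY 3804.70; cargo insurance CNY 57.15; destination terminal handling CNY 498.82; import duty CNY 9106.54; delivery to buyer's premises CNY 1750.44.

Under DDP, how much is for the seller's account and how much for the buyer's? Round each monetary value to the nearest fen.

DDP: the seller bears all costs including import duty.
Seller's account: goods 38217.26 + inland to port 461.10 + freight 3804.70 + insurance 57.15 + destination terminal 498.82 + duty 9106.54 + delivery 1750.44 = 53896.01
Buyer's account: 0.00

Seller: CNY 53896.01; buyer: CNY 0.00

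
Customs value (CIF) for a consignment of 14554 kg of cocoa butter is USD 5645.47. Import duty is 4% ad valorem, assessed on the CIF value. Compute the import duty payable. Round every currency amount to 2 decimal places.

Import duty: USD 225.82

Import duty = 5645.47 × 4% = 225.82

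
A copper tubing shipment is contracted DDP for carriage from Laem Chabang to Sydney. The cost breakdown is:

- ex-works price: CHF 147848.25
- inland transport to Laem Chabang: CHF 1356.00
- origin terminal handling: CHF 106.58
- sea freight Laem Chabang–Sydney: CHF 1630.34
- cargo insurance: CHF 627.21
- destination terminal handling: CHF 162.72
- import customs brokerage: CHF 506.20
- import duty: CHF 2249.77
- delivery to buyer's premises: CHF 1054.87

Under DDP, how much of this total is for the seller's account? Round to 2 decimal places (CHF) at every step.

DDP: the seller bears all costs including import duty.
Seller's account: goods 147848.25 + inland to port 1356.00 + origin terminal 106.58 + freight 1630.34 + insurance 627.21 + destination terminal 162.72 + brokerage 506.20 + duty 2249.77 + delivery 1054.87 = 155541.94
Buyer's account: 0.00

Seller's account: CHF 155541.94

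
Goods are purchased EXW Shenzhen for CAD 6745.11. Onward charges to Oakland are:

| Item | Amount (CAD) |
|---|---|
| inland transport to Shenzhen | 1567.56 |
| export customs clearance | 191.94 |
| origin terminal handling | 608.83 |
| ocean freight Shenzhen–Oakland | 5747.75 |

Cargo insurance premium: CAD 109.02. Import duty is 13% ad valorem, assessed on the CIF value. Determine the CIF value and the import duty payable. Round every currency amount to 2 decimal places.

CIF value: CAD 14970.21; import duty: CAD 1946.13

CIF = EXW price + pre-shipment costs + freight + insurance
CIF = 6745.11 + 1567.56 + 191.94 + 608.83 + 5747.75 + 109.02 = 14970.21
Import duty = 14970.21 × 13% = 1946.13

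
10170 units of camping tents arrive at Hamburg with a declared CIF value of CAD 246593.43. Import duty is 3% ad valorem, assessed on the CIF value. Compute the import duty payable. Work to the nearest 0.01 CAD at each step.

Import duty = 246593.43 × 3% = 7397.80

Import duty: CAD 7397.80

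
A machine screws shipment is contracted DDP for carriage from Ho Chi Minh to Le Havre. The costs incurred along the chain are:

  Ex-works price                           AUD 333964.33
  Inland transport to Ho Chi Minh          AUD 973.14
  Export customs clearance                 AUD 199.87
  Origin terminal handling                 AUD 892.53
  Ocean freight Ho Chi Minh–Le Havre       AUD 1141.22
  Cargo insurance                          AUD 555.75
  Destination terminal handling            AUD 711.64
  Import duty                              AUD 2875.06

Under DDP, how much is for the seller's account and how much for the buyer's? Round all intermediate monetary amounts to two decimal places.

DDP: the seller bears all costs including import duty.
Seller's account: goods 333964.33 + inland to port 973.14 + export clearance 199.87 + origin terminal 892.53 + freight 1141.22 + insurance 555.75 + destination terminal 711.64 + duty 2875.06 = 341313.54
Buyer's account: 0.00

Seller: AUD 341313.54; buyer: AUD 0.00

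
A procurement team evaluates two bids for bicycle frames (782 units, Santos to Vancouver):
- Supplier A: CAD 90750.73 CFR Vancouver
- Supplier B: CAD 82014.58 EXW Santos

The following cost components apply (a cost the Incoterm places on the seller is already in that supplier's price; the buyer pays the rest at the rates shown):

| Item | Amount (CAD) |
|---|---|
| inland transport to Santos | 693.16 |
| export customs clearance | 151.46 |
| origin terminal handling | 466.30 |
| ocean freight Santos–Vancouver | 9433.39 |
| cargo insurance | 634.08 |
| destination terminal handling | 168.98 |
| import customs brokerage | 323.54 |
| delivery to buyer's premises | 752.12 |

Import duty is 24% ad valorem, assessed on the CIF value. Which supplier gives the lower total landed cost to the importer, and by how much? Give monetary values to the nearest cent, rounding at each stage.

Supplier A is cheaper by CAD 2490.12

Supplier A (CFR):
CIF value = CFR price + insurance = 90750.73 + 634.08 = 91384.81
Import duty = 91384.81 × 24% = 21932.35
Buyer bears (A): 634.08 + 168.98 + 323.54 + 752.12 = 1878.72
Landed cost (A) = invoice 90750.73 + 1878.72 + duty 21932.35 = 114561.80
Supplier B (EXW):
CIF value = EXW price + inland to port + export clearance + origin terminal + freight + insurance = 82014.58 + 693.16 + 151.46 + 466.30 + 9433.39 + 634.08 = 93392.97
Import duty = 93392.97 × 24% = 22414.31
Buyer bears (B): 693.16 + 151.46 + 466.30 + 9433.39 + 634.08 + 168.98 + 323.54 + 752.12 = 12623.03
Landed cost (B) = invoice 82014.58 + 12623.03 + duty 22414.31 = 117051.92
Difference = |114561.80 − 117051.92| = 2490.12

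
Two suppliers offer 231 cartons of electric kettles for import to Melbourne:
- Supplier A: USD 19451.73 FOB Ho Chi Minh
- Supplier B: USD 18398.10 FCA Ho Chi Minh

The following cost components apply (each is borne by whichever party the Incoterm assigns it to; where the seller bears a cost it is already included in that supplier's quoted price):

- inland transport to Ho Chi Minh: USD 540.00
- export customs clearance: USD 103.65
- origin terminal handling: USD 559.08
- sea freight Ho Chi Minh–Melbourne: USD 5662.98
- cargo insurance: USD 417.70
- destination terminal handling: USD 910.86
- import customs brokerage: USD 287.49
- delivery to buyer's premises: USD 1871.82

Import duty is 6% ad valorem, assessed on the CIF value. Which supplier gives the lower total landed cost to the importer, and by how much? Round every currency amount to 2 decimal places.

Supplier A (FOB):
CIF value = FOB price + freight + insurance = 19451.73 + 5662.98 + 417.70 = 25532.41
Import duty = 25532.41 × 6% = 1531.94
Buyer bears (A): 5662.98 + 417.70 + 910.86 + 287.49 + 1871.82 = 9150.85
Landed cost (A) = invoice 19451.73 + 9150.85 + duty 1531.94 = 30134.52
Supplier B (FCA):
CIF value = FCA price + origin terminal + freight + insurance = 18398.10 + 559.08 + 5662.98 + 417.70 = 25037.86
Import duty = 25037.86 × 6% = 1502.27
Buyer bears (B): 559.08 + 5662.98 + 417.70 + 910.86 + 287.49 + 1871.82 = 9709.93
Landed cost (B) = invoice 18398.10 + 9709.93 + duty 1502.27 = 29610.30
Difference = |30134.52 − 29610.30| = 524.22

Supplier B is cheaper by USD 524.22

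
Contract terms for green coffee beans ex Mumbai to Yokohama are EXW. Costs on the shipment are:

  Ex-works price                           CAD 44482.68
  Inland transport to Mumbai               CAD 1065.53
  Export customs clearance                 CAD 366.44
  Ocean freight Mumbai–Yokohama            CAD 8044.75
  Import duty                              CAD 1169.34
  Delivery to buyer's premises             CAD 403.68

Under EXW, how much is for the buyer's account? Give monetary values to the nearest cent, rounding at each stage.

Buyer's account: CAD 11049.74

EXW: the seller makes goods available at their premises; the buyer bears all onward costs.
Seller's account: goods 44482.68 = 44482.68
Buyer's account: inland to port 1065.53 + export clearance 366.44 + freight 8044.75 + duty 1169.34 + delivery 403.68 = 11049.74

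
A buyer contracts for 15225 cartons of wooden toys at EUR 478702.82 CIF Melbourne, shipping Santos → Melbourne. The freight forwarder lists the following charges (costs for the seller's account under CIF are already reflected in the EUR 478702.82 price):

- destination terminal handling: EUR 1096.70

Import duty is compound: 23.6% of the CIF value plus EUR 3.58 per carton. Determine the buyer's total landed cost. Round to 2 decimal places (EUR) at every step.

Total landed cost: EUR 647278.89

CIF: the seller pays costs through ocean freight and marine insurance to the destination port.
The CIF price already equals the CIF value: 478702.82
Ad valorem component: 478702.82 × 23.6% = 112973.87
Specific component: 15225 × 3.58 = 54505.50
Import duty = 112973.87 + 54505.50 = 167479.37
Buyer bears: destination terminal 1096.70 + duty 167479.37 = 168576.07
Landed cost = invoice 478702.82 + 168576.07 = 647278.89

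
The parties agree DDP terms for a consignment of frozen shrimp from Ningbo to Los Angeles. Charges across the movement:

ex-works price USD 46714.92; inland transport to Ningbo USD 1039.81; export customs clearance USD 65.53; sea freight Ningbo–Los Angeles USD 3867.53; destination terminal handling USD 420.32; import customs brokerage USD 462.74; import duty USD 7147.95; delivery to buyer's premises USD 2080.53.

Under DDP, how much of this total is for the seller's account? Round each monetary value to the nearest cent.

DDP: the seller bears all costs including import duty.
Seller's account: goods 46714.92 + inland to port 1039.81 + export clearance 65.53 + freight 3867.53 + destination terminal 420.32 + brokerage 462.74 + duty 7147.95 + delivery 2080.53 = 61799.33
Buyer's account: 0.00

Seller's account: USD 61799.33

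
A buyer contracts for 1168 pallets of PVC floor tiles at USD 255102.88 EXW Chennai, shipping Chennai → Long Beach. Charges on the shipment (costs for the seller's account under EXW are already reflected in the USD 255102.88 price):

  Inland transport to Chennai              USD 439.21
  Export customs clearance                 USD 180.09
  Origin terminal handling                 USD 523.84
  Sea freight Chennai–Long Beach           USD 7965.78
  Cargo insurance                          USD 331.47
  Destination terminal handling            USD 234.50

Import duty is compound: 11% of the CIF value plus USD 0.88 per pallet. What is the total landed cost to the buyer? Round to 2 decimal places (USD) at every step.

EXW: the seller makes goods available at their premises; the buyer bears all onward costs.
CIF value = EXW price + inland to port + export clearance + origin terminal + freight + insurance = 255102.88 + 439.21 + 180.09 + 523.84 + 7965.78 + 331.47 = 264543.27
Ad valorem component: 264543.27 × 11% = 29099.76
Specific component: 1168 × 0.88 = 1027.84
Import duty = 29099.76 + 1027.84 = 30127.60
Buyer bears: inland to port 439.21 + export clearance 180.09 + origin terminal 523.84 + freight 7965.78 + insurance 331.47 + destination terminal 234.50 + duty 30127.60 = 39802.49
Landed cost = invoice 255102.88 + 39802.49 = 294905.37

Total landed cost: USD 294905.37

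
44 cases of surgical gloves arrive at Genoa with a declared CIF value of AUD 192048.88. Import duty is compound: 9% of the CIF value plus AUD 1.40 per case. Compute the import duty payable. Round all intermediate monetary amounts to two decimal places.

Import duty: AUD 17346.00

Ad valorem component: 192048.88 × 9% = 17284.40
Specific component: 44 × 1.40 = 61.60
Import duty = 17284.40 + 61.60 = 17346.00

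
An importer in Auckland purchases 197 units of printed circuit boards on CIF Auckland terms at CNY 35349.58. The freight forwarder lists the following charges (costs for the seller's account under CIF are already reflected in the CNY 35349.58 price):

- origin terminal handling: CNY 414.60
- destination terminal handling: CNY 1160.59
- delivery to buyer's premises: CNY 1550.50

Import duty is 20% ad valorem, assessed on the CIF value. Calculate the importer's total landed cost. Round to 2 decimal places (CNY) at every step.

Total landed cost: CNY 45130.59

CIF: the seller pays costs through ocean freight and marine insurance to the destination port.
Already in the invoice (seller's account under CIF): origin terminal — exclude.
The CIF price already equals the CIF value: 35349.58
Import duty = 35349.58 × 20% = 7069.92
Buyer bears: destination terminal 1160.59 + delivery 1550.50 + duty 7069.92 = 9781.01
Landed cost = invoice 35349.58 + 9781.01 = 45130.59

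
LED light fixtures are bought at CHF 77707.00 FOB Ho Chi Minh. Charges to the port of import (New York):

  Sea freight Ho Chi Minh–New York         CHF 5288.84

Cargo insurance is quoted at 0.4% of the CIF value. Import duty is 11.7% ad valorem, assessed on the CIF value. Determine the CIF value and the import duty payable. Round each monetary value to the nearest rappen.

CIF value: CHF 83329.16; import duty: CHF 9749.51

Let C be the CIF value. C = FOB price + freight + 0.4% × C
C − 0.4% × C = 77707.00 + 5288.84
0.996 × C = 82995.84
C = 82995.84 / 0.996 = 83329.16
Insurance premium = 0.4% × 83329.16 = 333.32
Import duty = 83329.16 × 11.7% = 9749.51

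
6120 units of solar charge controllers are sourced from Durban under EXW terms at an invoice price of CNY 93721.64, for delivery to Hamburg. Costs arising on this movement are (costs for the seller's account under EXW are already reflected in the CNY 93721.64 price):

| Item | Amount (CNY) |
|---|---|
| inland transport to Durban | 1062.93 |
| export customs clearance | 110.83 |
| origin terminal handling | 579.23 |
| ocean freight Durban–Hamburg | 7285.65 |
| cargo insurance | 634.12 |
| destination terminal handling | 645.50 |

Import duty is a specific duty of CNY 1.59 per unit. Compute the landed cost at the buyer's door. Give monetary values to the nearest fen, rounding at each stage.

Total landed cost: CNY 113770.70

EXW: the seller makes goods available at their premises; the buyer bears all onward costs.
CIF value = EXW price + inland to port + export clearance + origin terminal + freight + insurance = 93721.64 + 1062.93 + 110.83 + 579.23 + 7285.65 + 634.12 = 103394.40
Import duty = 6120 × 1.59 = 9730.80
Buyer bears: inland to port 1062.93 + export clearance 110.83 + origin terminal 579.23 + freight 7285.65 + insurance 634.12 + destination terminal 645.50 + duty 9730.80 = 20049.06
Landed cost = invoice 93721.64 + 20049.06 = 113770.70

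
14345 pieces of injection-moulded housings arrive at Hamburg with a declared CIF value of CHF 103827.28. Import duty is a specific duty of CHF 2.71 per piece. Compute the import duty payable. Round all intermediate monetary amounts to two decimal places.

Import duty: CHF 38874.95

Import duty = 14345 × 2.71 = 38874.95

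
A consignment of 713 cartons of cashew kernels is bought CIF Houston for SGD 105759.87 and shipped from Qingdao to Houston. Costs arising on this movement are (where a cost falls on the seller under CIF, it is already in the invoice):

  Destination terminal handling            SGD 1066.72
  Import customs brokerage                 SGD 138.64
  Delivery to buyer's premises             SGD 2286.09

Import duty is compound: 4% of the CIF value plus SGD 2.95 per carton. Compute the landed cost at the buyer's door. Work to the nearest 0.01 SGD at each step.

CIF: the seller pays costs through ocean freight and marine insurance to the destination port.
The CIF price already equals the CIF value: 105759.87
Ad valorem component: 105759.87 × 4% = 4230.39
Specific component: 713 × 2.95 = 2103.35
Import duty = 4230.39 + 2103.35 = 6333.74
Buyer bears: destination terminal 1066.72 + brokerage 138.64 + delivery 2286.09 + duty 6333.74 = 9825.19
Landed cost = invoice 105759.87 + 9825.19 = 115585.06

Total landed cost: SGD 115585.06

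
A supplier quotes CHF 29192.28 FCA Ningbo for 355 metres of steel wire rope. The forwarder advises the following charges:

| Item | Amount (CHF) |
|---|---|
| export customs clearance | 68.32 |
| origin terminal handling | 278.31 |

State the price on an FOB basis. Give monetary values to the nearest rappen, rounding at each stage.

FOB price: CHF 29470.59

Not relevant to the conversion: export clearance — on the seller under both FCA and FOB; already in the FCA price and stays in the FOB price.
From FCA to FOB, the seller additionally bears: origin terminal.
FOB price = 29192.28 + 278.31 = 29470.59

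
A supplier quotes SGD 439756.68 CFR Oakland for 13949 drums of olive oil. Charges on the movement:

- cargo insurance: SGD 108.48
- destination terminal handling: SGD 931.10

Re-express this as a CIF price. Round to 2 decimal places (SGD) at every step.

CIF price: SGD 439865.16

Not relevant to the conversion: destination terminal — on the buyer under both terms; not part of either seller's price.
From CFR to CIF, the seller additionally bears: insurance.
CIF price = 439756.68 + 108.48 = 439865.16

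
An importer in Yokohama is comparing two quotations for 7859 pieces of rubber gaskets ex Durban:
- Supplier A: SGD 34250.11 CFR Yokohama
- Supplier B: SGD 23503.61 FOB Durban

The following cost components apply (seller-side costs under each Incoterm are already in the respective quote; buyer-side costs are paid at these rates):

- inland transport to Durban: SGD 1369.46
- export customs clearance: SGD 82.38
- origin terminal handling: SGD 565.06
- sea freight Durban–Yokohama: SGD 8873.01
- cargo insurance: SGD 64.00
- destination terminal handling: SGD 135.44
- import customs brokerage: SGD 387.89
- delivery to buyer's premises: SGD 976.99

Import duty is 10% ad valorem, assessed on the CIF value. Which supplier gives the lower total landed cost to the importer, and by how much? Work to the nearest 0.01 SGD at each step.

Supplier A (CFR):
CIF value = CFR price + insurance = 34250.11 + 64.00 = 34314.11
Import duty = 34314.11 × 10% = 3431.41
Buyer bears (A): 64.00 + 135.44 + 387.89 + 976.99 = 1564.32
Landed cost (A) = invoice 34250.11 + 1564.32 + duty 3431.41 = 39245.84
Supplier B (FOB):
CIF value = FOB price + freight + insurance = 23503.61 + 8873.01 + 64.00 = 32440.62
Import duty = 32440.62 × 10% = 3244.06
Buyer bears (B): 8873.01 + 64.00 + 135.44 + 387.89 + 976.99 = 10437.33
Landed cost (B) = invoice 23503.61 + 10437.33 + duty 3244.06 = 37185.00
Difference = |39245.84 − 37185.00| = 2060.84

Supplier B is cheaper by SGD 2060.84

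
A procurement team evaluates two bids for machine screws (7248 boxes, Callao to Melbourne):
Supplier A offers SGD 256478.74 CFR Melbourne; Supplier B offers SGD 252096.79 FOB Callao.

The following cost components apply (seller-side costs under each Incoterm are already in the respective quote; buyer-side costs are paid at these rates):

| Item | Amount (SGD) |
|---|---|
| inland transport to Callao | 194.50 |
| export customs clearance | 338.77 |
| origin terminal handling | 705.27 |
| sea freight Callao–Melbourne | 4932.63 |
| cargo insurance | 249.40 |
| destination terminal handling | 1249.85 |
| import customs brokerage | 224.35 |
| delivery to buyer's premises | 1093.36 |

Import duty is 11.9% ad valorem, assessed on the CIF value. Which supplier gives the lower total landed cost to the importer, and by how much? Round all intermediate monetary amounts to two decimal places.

Supplier A (CFR):
CIF value = CFR price + insurance = 256478.74 + 249.40 = 256728.14
Import duty = 256728.14 × 11.9% = 30550.65
Buyer bears (A): 249.40 + 1249.85 + 224.35 + 1093.36 = 2816.96
Landed cost (A) = invoice 256478.74 + 2816.96 + duty 30550.65 = 289846.35
Supplier B (FOB):
CIF value = FOB price + freight + insurance = 252096.79 + 4932.63 + 249.40 = 257278.82
Import duty = 257278.82 × 11.9% = 30616.18
Buyer bears (B): 4932.63 + 249.40 + 1249.85 + 224.35 + 1093.36 = 7749.59
Landed cost (B) = invoice 252096.79 + 7749.59 + duty 30616.18 = 290462.56
Difference = |289846.35 − 290462.56| = 616.21

Supplier A is cheaper by SGD 616.21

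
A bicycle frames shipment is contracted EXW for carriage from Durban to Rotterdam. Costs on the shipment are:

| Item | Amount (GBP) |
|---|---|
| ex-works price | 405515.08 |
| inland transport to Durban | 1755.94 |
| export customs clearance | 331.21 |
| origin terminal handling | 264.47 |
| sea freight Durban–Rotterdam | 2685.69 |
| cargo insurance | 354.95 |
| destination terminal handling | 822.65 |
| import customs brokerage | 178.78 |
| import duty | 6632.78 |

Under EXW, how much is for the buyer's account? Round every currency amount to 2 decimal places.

EXW: the seller makes goods available at their premises; the buyer bears all onward costs.
Seller's account: goods 405515.08 = 405515.08
Buyer's account: inland to port 1755.94 + export clearance 331.21 + origin terminal 264.47 + freight 2685.69 + insurance 354.95 + destination terminal 822.65 + brokerage 178.78 + duty 6632.78 = 13026.47

Buyer's account: GBP 13026.47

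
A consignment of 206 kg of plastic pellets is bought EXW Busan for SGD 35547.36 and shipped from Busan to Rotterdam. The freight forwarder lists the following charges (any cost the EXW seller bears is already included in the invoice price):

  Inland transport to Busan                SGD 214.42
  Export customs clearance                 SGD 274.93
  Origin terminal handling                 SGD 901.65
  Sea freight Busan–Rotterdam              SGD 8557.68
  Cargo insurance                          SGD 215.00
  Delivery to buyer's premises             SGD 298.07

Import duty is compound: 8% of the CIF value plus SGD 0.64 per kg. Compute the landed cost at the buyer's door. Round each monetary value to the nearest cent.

Total landed cost: SGD 49797.83

EXW: the seller makes goods available at their premises; the buyer bears all onward costs.
CIF value = EXW price + inland to port + export clearance + origin terminal + freight + insurance = 35547.36 + 214.42 + 274.93 + 901.65 + 8557.68 + 215.00 = 45711.04
Ad valorem component: 45711.04 × 8% = 3656.88
Specific component: 206 × 0.64 = 131.84
Import duty = 3656.88 + 131.84 = 3788.72
Buyer bears: inland to port 214.42 + export clearance 274.93 + origin terminal 901.65 + freight 8557.68 + insurance 215.00 + delivery 298.07 + duty 3788.72 = 14250.47
Landed cost = invoice 35547.36 + 14250.47 = 49797.83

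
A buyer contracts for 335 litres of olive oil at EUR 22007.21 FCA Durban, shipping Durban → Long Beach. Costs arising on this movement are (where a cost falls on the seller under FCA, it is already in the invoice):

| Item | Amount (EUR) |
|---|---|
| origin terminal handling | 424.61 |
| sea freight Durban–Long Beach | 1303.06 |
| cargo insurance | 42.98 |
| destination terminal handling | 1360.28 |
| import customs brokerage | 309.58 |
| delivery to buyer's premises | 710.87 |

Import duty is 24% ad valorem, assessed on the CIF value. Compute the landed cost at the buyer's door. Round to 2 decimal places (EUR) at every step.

FCA: the seller delivers export-cleared goods to the carrier; the buyer bears costs from that point.
CIF value = FCA price + origin terminal + freight + insurance = 22007.21 + 424.61 + 1303.06 + 42.98 = 23777.86
Import duty = 23777.86 × 24% = 5706.69
Buyer bears: origin terminal 424.61 + freight 1303.06 + insurance 42.98 + destination terminal 1360.28 + brokerage 309.58 + delivery 710.87 + duty 5706.69 = 9858.07
Landed cost = invoice 22007.21 + 9858.07 = 31865.28

Total landed cost: EUR 31865.28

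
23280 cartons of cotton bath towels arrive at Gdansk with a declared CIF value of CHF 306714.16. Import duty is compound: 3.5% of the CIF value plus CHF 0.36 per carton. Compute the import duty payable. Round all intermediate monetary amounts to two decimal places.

Ad valorem component: 306714.16 × 3.5% = 10735.00
Specific component: 23280 × 0.36 = 8380.80
Import duty = 10735.00 + 8380.80 = 19115.80

Import duty: CHF 19115.80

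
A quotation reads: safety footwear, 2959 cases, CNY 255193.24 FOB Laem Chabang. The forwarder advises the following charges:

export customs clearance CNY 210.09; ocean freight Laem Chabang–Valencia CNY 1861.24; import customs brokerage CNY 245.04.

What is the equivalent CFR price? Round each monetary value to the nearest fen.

Not relevant to the conversion: export clearance — on the seller under both FOB and CFR; already in the FOB price and stays in the CFR price. brokerage — on the buyer under both terms; not part of either seller's price.
From FOB to CFR, the seller additionally bears: freight.
CFR price = 255193.24 + 1861.24 = 257054.48

CFR price: CNY 257054.48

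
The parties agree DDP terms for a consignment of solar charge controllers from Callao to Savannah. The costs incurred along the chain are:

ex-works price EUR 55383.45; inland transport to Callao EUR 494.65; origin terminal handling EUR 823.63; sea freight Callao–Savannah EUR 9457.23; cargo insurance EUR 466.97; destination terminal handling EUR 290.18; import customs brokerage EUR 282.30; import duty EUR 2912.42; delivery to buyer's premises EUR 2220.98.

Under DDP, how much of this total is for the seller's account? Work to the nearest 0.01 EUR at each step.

DDP: the seller bears all costs including import duty.
Seller's account: goods 55383.45 + inland to port 494.65 + origin terminal 823.63 + freight 9457.23 + insurance 466.97 + destination terminal 290.18 + brokerage 282.30 + duty 2912.42 + delivery 2220.98 = 72331.81
Buyer's account: 0.00

Seller's account: EUR 72331.81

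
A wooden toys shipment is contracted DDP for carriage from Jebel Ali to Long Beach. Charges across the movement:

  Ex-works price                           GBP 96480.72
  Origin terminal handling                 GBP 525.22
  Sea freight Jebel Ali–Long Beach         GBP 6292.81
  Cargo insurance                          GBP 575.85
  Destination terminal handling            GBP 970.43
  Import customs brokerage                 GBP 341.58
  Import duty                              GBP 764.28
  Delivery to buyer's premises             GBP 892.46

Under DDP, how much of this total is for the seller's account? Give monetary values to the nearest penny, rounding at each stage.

Seller's account: GBP 106843.35

DDP: the seller bears all costs including import duty.
Seller's account: goods 96480.72 + origin terminal 525.22 + freight 6292.81 + insurance 575.85 + destination terminal 970.43 + brokerage 341.58 + duty 764.28 + delivery 892.46 = 106843.35
Buyer's account: 0.00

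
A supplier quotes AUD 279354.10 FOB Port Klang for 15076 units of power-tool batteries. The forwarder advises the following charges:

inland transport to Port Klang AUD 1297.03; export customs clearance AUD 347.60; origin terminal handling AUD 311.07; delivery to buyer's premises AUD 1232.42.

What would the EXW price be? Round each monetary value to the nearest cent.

Not relevant to the conversion: delivery — on the buyer under both terms; not part of either seller's price.
From FOB to EXW, the seller no longer bears: inland to port, export clearance, origin terminal.
EXW price = 279354.10 − 1297.03 − 347.60 − 311.07 = 277398.40

EXW price: AUD 277398.40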